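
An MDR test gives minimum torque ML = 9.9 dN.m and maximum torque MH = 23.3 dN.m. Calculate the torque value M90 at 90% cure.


M90 = ML + 0.9 * (MH - ML)
M90 = 9.9 + 0.9 * (23.3 - 9.9)
M90 = 9.9 + 0.9 * 13.4
M90 = 21.96 dN.m

21.96 dN.m


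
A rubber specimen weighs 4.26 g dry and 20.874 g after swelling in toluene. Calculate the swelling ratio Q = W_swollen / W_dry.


Q = W_swollen / W_dry
Q = 20.874 / 4.26
Q = 4.9

Q = 4.9


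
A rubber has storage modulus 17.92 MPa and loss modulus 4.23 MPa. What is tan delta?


tan delta = E'' / E'
= 4.23 / 17.92
= 0.236

tan delta = 0.236


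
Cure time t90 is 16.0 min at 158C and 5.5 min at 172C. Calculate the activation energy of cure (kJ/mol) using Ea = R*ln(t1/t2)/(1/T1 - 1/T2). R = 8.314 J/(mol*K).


T1 = 431.15 K, T2 = 445.15 K
1/T1 - 1/T2 = 7.2945e-05
ln(t1/t2) = ln(16.0/5.5) = 1.0678
Ea = 8.314 * 1.0678 / 7.2945e-05 = 121709.1400 J/mol
Ea = 121.71 kJ/mol

121.71 kJ/mol


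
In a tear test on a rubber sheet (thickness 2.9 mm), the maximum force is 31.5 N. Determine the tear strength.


Tear strength = force / thickness
= 31.5 / 2.9
= 10.86 N/mm

10.86 N/mm


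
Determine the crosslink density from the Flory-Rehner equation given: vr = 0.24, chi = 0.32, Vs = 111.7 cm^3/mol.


ln(1 - vr) = ln(1 - 0.24) = -0.2744
Numerator = -((-0.2744) + 0.24 + 0.32 * 0.24^2) = 0.0160
Denominator = 111.7 * (0.24^(1/3) - 0.24/2) = 56.0116
nu = 0.0160 / 56.0116 = 2.8574e-04 mol/cm^3

2.8574e-04 mol/cm^3


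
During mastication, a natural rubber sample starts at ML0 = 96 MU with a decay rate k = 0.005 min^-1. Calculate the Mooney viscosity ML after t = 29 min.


ML = ML0 * exp(-k * t)
ML = 96 * exp(-0.005 * 29)
ML = 96 * 0.8650
ML = 83.04 MU

83.04 MU


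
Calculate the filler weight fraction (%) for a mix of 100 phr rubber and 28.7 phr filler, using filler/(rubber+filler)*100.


Filler % = filler / (rubber + filler) * 100
= 28.7 / (100 + 28.7) * 100
= 28.7 / 128.7 * 100
= 22.3%

22.3%


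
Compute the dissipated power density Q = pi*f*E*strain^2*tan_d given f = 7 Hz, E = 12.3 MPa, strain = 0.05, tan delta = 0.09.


Q = pi * f * E * strain^2 * tan_d
= pi * 7 * 12.3 * 0.05^2 * 0.09
= pi * 7 * 12.3 * 0.0025 * 0.09
= 0.0609

Q = 0.0609


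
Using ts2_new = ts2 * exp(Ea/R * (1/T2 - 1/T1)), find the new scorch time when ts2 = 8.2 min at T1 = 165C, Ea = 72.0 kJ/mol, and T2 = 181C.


Convert temperatures: T1 = 165 + 273.15 = 438.15 K, T2 = 181 + 273.15 = 454.15 K
ts2_new = 8.2 * exp(72000 / 8.314 * (1/454.15 - 1/438.15))
1/T2 - 1/T1 = -8.0408e-05
ts2_new = 4.09 min

4.09 min


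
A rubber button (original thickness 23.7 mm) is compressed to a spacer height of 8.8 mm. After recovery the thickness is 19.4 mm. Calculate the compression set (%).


CS = (t0 - recovered) / (t0 - ts) * 100
= (23.7 - 19.4) / (23.7 - 8.8) * 100
= 4.3 / 14.9 * 100
= 28.9%

28.9%


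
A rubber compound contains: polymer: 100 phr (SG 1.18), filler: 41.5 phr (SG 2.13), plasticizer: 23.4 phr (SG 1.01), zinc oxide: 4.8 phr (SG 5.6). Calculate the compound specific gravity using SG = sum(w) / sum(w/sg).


Sum of weights = 169.7
Volume contributions:
  polymer: 100/1.18 = 84.7458
  filler: 41.5/2.13 = 19.4836
  plasticizer: 23.4/1.01 = 23.1683
  zinc oxide: 4.8/5.6 = 0.8571
Sum of volumes = 128.2548
SG = 169.7 / 128.2548 = 1.323

SG = 1.323


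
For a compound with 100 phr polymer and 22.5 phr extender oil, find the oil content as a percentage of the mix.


Oil % = oil / (100 + oil) * 100
= 22.5 / (100 + 22.5) * 100
= 22.5 / 122.5 * 100
= 18.37%

18.37%


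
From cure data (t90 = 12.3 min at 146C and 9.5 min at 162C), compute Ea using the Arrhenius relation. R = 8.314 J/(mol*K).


T1 = 419.15 K, T2 = 435.15 K
1/T1 - 1/T2 = 8.7723e-05
ln(t1/t2) = ln(12.3/9.5) = 0.2583
Ea = 8.314 * 0.2583 / 8.7723e-05 = 24481.3550 J/mol
Ea = 24.48 kJ/mol

24.48 kJ/mol


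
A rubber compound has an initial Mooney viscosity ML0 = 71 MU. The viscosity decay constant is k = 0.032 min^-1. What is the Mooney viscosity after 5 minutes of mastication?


ML = ML0 * exp(-k * t)
ML = 71 * exp(-0.032 * 5)
ML = 71 * 0.8521
ML = 60.5 MU

60.5 MU


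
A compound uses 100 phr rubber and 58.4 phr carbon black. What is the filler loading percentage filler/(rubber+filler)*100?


Filler % = filler / (rubber + filler) * 100
= 58.4 / (100 + 58.4) * 100
= 58.4 / 158.4 * 100
= 36.87%

36.87%


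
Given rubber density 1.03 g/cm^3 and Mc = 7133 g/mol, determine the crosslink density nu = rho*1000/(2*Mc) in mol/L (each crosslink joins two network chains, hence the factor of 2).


nu = rho * 1000 / (2 * Mc)
nu = 1.03 * 1000 / (2 * 7133)
nu = 1030.0 / 14266
nu = 0.0722 mol/L

0.0722 mol/L


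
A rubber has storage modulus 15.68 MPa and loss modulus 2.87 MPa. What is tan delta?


tan delta = E'' / E'
= 2.87 / 15.68
= 0.183

tan delta = 0.183


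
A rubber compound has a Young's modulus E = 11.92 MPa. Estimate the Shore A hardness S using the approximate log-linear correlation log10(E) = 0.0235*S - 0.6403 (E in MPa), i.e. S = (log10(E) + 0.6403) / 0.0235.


log10(E) = 0.0235*S - 0.6403  =>  S = (log10(E) + 0.6403) / 0.0235
log10(11.92) = 1.076276
S = (1.076276 + 0.6403) / 0.0235 = 1.716576 / 0.0235
S = 73.0

Shore A = 73.0


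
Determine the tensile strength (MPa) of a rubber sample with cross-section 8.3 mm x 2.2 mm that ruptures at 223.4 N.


Area = width * thickness = 8.3 * 2.2 = 18.26 mm^2
TS = force / area = 223.4 / 18.26 = 12.23 MPa

12.23 MPa


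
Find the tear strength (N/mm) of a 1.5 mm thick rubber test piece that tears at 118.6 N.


Tear strength = force / thickness
= 118.6 / 1.5
= 79.07 N/mm

79.07 N/mm


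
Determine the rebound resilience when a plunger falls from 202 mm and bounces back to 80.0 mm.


Resilience = h_rebound / h_drop * 100
= 80.0 / 202 * 100
= 39.6%

39.6%


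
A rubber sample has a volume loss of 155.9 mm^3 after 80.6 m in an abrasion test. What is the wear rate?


Rate = volume_loss / distance
= 155.9 / 80.6
= 1.934 mm^3/m

1.934 mm^3/m


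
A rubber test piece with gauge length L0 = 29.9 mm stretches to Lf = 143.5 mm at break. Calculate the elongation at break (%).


Elongation = (Lf - L0) / L0 * 100
= (143.5 - 29.9) / 29.9 * 100
= 113.6 / 29.9 * 100
= 379.9%

379.9%


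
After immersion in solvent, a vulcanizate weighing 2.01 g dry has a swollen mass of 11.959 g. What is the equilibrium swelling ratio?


Q = W_swollen / W_dry
Q = 11.959 / 2.01
Q = 5.95

Q = 5.95


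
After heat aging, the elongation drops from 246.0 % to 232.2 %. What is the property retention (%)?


Retention = aged / original * 100
= 232.2 / 246.0 * 100
= 94.4%

94.4%


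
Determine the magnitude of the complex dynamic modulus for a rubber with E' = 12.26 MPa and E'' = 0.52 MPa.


|E*| = sqrt(E'^2 + E''^2)
= sqrt(12.26^2 + 0.52^2)
= sqrt(150.3076 + 0.2704)
= 12.271 MPa

12.271 MPa


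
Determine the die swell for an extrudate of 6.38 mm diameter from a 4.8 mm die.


Die swell ratio = D_extrudate / D_die
= 6.38 / 4.8
= 1.329

Die swell = 1.329


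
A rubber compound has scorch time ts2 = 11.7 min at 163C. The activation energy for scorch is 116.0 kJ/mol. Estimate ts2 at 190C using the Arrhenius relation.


Convert temperatures: T1 = 163 + 273.15 = 436.15 K, T2 = 190 + 273.15 = 463.15 K
ts2_new = 11.7 * exp(116000 / 8.314 * (1/463.15 - 1/436.15))
1/T2 - 1/T1 = -1.3366e-04
ts2_new = 1.81 min

1.81 min


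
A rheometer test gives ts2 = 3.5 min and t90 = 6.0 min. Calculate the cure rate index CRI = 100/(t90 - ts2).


CRI = 100 / (t90 - ts2)
= 100 / (6.0 - 3.5)
= 100 / 2.5
= 40.0 min^-1

40.0 min^-1


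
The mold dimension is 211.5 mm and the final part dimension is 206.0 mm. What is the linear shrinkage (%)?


Shrinkage = (mold - part) / mold * 100
= (211.5 - 206.0) / 211.5 * 100
= 5.5 / 211.5 * 100
= 2.6%

2.6%


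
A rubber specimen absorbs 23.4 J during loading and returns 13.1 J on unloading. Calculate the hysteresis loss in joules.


Hysteresis loss = loading - unloading
= 23.4 - 13.1
= 10.3 J

10.3 J


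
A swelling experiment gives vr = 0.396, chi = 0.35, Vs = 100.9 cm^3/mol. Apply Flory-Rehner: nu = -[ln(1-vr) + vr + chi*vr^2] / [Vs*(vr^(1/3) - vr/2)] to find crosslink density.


ln(1 - vr) = ln(1 - 0.396) = -0.5042
Numerator = -((-0.5042) + 0.396 + 0.35 * 0.396^2) = 0.0533
Denominator = 100.9 * (0.396^(1/3) - 0.396/2) = 54.1169
nu = 0.0533 / 54.1169 = 9.8482e-04 mol/cm^3

9.8482e-04 mol/cm^3


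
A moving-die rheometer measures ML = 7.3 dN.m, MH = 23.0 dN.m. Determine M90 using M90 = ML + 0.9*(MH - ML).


M90 = ML + 0.9 * (MH - ML)
M90 = 7.3 + 0.9 * (23.0 - 7.3)
M90 = 7.3 + 0.9 * 15.7
M90 = 21.43 dN.m

21.43 dN.m


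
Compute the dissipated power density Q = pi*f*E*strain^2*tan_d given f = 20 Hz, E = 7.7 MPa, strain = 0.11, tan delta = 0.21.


Q = pi * f * E * strain^2 * tan_d
= pi * 20 * 7.7 * 0.11^2 * 0.21
= pi * 20 * 7.7 * 0.0121 * 0.21
= 1.2293

Q = 1.2293


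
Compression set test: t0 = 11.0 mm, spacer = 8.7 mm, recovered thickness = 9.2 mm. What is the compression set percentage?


CS = (t0 - recovered) / (t0 - ts) * 100
= (11.0 - 9.2) / (11.0 - 8.7) * 100
= 1.8 / 2.3 * 100
= 78.3%

78.3%


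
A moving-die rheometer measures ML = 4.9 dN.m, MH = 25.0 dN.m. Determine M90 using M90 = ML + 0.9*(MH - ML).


M90 = ML + 0.9 * (MH - ML)
M90 = 4.9 + 0.9 * (25.0 - 4.9)
M90 = 4.9 + 0.9 * 20.1
M90 = 22.99 dN.m

22.99 dN.m


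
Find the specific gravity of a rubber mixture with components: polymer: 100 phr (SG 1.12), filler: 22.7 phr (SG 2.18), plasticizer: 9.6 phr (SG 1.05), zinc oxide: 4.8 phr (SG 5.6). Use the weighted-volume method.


Sum of weights = 137.1
Volume contributions:
  polymer: 100/1.12 = 89.2857
  filler: 22.7/2.18 = 10.4128
  plasticizer: 9.6/1.05 = 9.1429
  zinc oxide: 4.8/5.6 = 0.8571
Sum of volumes = 109.6986
SG = 137.1 / 109.6986 = 1.25

SG = 1.25


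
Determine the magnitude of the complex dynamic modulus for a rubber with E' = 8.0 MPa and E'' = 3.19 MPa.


|E*| = sqrt(E'^2 + E''^2)
= sqrt(8.0^2 + 3.19^2)
= sqrt(64.0000 + 10.1761)
= 8.613 MPa

8.613 MPa


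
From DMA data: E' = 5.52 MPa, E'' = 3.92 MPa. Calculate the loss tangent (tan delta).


tan delta = E'' / E'
= 3.92 / 5.52
= 0.7101

tan delta = 0.7101


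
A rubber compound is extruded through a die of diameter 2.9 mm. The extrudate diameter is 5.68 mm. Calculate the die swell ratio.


Die swell ratio = D_extrudate / D_die
= 5.68 / 2.9
= 1.959

Die swell = 1.959


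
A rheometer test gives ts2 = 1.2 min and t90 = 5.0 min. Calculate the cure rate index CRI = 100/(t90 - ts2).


CRI = 100 / (t90 - ts2)
= 100 / (5.0 - 1.2)
= 100 / 3.8
= 26.32 min^-1

26.32 min^-1


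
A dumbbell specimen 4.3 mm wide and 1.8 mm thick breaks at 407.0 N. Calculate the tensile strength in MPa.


Area = width * thickness = 4.3 * 1.8 = 7.74 mm^2
TS = force / area = 407.0 / 7.74 = 52.58 MPa

52.58 MPa


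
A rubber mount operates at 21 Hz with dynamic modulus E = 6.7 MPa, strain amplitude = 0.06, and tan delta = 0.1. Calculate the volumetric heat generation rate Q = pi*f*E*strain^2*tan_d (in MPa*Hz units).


Q = pi * f * E * strain^2 * tan_d
= pi * 21 * 6.7 * 0.06^2 * 0.1
= pi * 21 * 6.7 * 0.0036 * 0.1
= 0.1591

Q = 0.1591


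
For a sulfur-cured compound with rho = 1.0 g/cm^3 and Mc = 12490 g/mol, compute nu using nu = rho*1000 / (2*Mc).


nu = rho * 1000 / (2 * Mc)
nu = 1.0 * 1000 / (2 * 12490)
nu = 1000.0 / 24980
nu = 0.0400 mol/L

0.0400 mol/L


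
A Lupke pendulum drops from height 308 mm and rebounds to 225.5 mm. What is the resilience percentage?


Resilience = h_rebound / h_drop * 100
= 225.5 / 308 * 100
= 73.2%

73.2%


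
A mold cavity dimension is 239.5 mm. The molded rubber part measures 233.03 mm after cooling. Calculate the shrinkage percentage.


Shrinkage = (mold - part) / mold * 100
= (239.5 - 233.03) / 239.5 * 100
= 6.47 / 239.5 * 100
= 2.7%

2.7%


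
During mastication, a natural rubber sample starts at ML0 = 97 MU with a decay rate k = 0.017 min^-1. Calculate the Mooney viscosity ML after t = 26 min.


ML = ML0 * exp(-k * t)
ML = 97 * exp(-0.017 * 26)
ML = 97 * 0.6427
ML = 62.35 MU

62.35 MU


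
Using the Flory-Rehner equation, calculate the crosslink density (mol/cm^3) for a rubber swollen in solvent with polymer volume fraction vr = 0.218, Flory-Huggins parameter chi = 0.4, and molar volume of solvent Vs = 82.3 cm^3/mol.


ln(1 - vr) = ln(1 - 0.218) = -0.2459
Numerator = -((-0.2459) + 0.218 + 0.4 * 0.218^2) = 0.0089
Denominator = 82.3 * (0.218^(1/3) - 0.218/2) = 40.5612
nu = 0.0089 / 40.5612 = 2.1920e-04 mol/cm^3

2.1920e-04 mol/cm^3


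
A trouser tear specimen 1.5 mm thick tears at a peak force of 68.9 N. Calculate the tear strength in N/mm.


Tear strength = force / thickness
= 68.9 / 1.5
= 45.93 N/mm

45.93 N/mm


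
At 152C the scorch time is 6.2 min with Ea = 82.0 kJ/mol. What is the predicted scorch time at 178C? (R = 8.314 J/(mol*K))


Convert temperatures: T1 = 152 + 273.15 = 425.15 K, T2 = 178 + 273.15 = 451.15 K
ts2_new = 6.2 * exp(82000 / 8.314 * (1/451.15 - 1/425.15))
1/T2 - 1/T1 = -1.3555e-04
ts2_new = 1.63 min

1.63 min


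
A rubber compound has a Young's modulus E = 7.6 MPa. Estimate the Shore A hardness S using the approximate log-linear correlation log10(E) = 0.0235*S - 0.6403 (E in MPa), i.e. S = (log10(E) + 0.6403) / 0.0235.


log10(E) = 0.0235*S - 0.6403  =>  S = (log10(E) + 0.6403) / 0.0235
log10(7.6) = 0.880814
S = (0.880814 + 0.6403) / 0.0235 = 1.521114 / 0.0235
S = 64.7

Shore A = 64.7


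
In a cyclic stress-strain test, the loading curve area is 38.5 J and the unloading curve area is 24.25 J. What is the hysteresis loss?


Hysteresis loss = loading - unloading
= 38.5 - 24.25
= 14.25 J

14.25 J


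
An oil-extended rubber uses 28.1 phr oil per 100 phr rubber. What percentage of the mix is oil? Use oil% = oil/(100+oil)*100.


Oil % = oil / (100 + oil) * 100
= 28.1 / (100 + 28.1) * 100
= 28.1 / 128.1 * 100
= 21.94%

21.94%


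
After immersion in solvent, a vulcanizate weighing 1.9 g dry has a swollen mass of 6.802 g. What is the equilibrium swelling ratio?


Q = W_swollen / W_dry
Q = 6.802 / 1.9
Q = 3.58

Q = 3.58


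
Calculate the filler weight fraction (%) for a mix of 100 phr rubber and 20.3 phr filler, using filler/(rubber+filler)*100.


Filler % = filler / (rubber + filler) * 100
= 20.3 / (100 + 20.3) * 100
= 20.3 / 120.3 * 100
= 16.87%

16.87%


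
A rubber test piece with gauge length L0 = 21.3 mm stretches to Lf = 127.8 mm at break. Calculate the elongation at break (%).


Elongation = (Lf - L0) / L0 * 100
= (127.8 - 21.3) / 21.3 * 100
= 106.5 / 21.3 * 100
= 500.0%

500.0%


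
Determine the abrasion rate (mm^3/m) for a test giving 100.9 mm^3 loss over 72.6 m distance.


Rate = volume_loss / distance
= 100.9 / 72.6
= 1.39 mm^3/m

1.39 mm^3/m


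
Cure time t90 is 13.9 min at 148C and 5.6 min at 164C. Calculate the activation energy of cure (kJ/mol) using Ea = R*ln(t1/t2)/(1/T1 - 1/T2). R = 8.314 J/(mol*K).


T1 = 421.15 K, T2 = 437.15 K
1/T1 - 1/T2 = 8.6907e-05
ln(t1/t2) = ln(13.9/5.6) = 0.9091
Ea = 8.314 * 0.9091 / 8.6907e-05 = 86972.0303 J/mol
Ea = 86.97 kJ/mol

86.97 kJ/mol


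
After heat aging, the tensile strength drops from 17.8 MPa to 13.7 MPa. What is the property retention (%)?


Retention = aged / original * 100
= 13.7 / 17.8 * 100
= 77.0%

77.0%


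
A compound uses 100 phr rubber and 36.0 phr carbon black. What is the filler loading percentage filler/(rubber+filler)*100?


Filler % = filler / (rubber + filler) * 100
= 36.0 / (100 + 36.0) * 100
= 36.0 / 136.0 * 100
= 26.47%

26.47%


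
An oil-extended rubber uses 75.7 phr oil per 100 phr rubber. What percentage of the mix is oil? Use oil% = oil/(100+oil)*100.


Oil % = oil / (100 + oil) * 100
= 75.7 / (100 + 75.7) * 100
= 75.7 / 175.7 * 100
= 43.08%

43.08%


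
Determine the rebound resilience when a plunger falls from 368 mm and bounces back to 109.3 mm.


Resilience = h_rebound / h_drop * 100
= 109.3 / 368 * 100
= 29.7%

29.7%


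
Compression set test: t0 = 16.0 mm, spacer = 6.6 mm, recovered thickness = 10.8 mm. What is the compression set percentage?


CS = (t0 - recovered) / (t0 - ts) * 100
= (16.0 - 10.8) / (16.0 - 6.6) * 100
= 5.2 / 9.4 * 100
= 55.3%

55.3%


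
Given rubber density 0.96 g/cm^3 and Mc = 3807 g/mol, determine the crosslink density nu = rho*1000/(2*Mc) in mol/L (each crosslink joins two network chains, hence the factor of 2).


nu = rho * 1000 / (2 * Mc)
nu = 0.96 * 1000 / (2 * 3807)
nu = 960.0 / 7614
nu = 0.1261 mol/L

0.1261 mol/L


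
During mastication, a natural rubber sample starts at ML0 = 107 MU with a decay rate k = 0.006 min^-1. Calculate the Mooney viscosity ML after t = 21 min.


ML = ML0 * exp(-k * t)
ML = 107 * exp(-0.006 * 21)
ML = 107 * 0.8816
ML = 94.33 MU

94.33 MU


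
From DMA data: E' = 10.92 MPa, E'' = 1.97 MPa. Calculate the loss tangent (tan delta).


tan delta = E'' / E'
= 1.97 / 10.92
= 0.1804

tan delta = 0.1804


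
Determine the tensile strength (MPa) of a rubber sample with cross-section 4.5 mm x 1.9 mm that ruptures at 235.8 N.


Area = width * thickness = 4.5 * 1.9 = 8.55 mm^2
TS = force / area = 235.8 / 8.55 = 27.58 MPa

27.58 MPa


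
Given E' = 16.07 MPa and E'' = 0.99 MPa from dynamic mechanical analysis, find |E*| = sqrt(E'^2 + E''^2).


|E*| = sqrt(E'^2 + E''^2)
= sqrt(16.07^2 + 0.99^2)
= sqrt(258.2449 + 0.9801)
= 16.1 MPa

16.1 MPa


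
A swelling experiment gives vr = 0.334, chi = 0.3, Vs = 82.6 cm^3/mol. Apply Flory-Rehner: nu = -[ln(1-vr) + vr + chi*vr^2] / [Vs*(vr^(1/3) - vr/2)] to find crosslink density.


ln(1 - vr) = ln(1 - 0.334) = -0.4065
Numerator = -((-0.4065) + 0.334 + 0.3 * 0.334^2) = 0.0390
Denominator = 82.6 * (0.334^(1/3) - 0.334/2) = 43.5156
nu = 0.0390 / 43.5156 = 8.9620e-04 mol/cm^3

8.9620e-04 mol/cm^3


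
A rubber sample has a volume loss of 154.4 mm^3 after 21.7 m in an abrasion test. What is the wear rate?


Rate = volume_loss / distance
= 154.4 / 21.7
= 7.115 mm^3/m

7.115 mm^3/m


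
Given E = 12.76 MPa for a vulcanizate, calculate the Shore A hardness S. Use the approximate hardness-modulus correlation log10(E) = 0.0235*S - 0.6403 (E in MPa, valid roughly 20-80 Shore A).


log10(E) = 0.0235*S - 0.6403  =>  S = (log10(E) + 0.6403) / 0.0235
log10(12.76) = 1.105851
S = (1.105851 + 0.6403) / 0.0235 = 1.746151 / 0.0235
S = 74.3

Shore A = 74.3


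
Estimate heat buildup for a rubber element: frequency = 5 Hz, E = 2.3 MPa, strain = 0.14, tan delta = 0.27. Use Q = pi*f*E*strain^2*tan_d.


Q = pi * f * E * strain^2 * tan_d
= pi * 5 * 2.3 * 0.14^2 * 0.27
= pi * 5 * 2.3 * 0.0196 * 0.27
= 0.1912

Q = 0.1912


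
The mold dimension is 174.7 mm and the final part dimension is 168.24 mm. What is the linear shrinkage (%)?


Shrinkage = (mold - part) / mold * 100
= (174.7 - 168.24) / 174.7 * 100
= 6.46 / 174.7 * 100
= 3.7%

3.7%


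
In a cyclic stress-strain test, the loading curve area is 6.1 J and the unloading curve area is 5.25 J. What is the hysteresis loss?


Hysteresis loss = loading - unloading
= 6.1 - 5.25
= 0.85 J

0.85 J


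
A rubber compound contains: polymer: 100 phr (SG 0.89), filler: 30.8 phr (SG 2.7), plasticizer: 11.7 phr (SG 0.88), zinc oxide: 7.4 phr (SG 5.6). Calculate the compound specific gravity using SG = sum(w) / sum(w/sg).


Sum of weights = 149.9
Volume contributions:
  polymer: 100/0.89 = 112.3596
  filler: 30.8/2.7 = 11.4074
  plasticizer: 11.7/0.88 = 13.2955
  zinc oxide: 7.4/5.6 = 1.3214
Sum of volumes = 138.3838
SG = 149.9 / 138.3838 = 1.083

SG = 1.083


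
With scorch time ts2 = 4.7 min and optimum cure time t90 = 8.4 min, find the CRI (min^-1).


CRI = 100 / (t90 - ts2)
= 100 / (8.4 - 4.7)
= 100 / 3.7
= 27.03 min^-1

27.03 min^-1


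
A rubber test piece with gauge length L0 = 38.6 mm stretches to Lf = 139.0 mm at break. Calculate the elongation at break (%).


Elongation = (Lf - L0) / L0 * 100
= (139.0 - 38.6) / 38.6 * 100
= 100.4 / 38.6 * 100
= 260.1%

260.1%


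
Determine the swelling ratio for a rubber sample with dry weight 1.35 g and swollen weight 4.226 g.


Q = W_swollen / W_dry
Q = 4.226 / 1.35
Q = 3.13

Q = 3.13


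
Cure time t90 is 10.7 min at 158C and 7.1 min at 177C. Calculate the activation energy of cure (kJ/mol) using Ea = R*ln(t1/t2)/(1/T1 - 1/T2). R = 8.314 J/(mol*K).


T1 = 431.15 K, T2 = 450.15 K
1/T1 - 1/T2 = 9.7897e-05
ln(t1/t2) = ln(10.7/7.1) = 0.4101
Ea = 8.314 * 0.4101 / 9.7897e-05 = 34832.4222 J/mol
Ea = 34.83 kJ/mol

34.83 kJ/mol


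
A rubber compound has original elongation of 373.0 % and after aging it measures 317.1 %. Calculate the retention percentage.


Retention = aged / original * 100
= 317.1 / 373.0 * 100
= 85.0%

85.0%


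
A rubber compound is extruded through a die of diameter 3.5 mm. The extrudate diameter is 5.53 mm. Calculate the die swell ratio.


Die swell ratio = D_extrudate / D_die
= 5.53 / 3.5
= 1.58

Die swell = 1.58


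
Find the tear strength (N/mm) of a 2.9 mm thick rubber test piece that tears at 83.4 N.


Tear strength = force / thickness
= 83.4 / 2.9
= 28.76 N/mm

28.76 N/mm


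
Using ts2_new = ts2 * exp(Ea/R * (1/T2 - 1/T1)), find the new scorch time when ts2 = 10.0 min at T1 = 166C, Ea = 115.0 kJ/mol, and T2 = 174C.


Convert temperatures: T1 = 166 + 273.15 = 439.15 K, T2 = 174 + 273.15 = 447.15 K
ts2_new = 10.0 * exp(115000 / 8.314 * (1/447.15 - 1/439.15))
1/T2 - 1/T1 = -4.0740e-05
ts2_new = 5.69 min

5.69 min


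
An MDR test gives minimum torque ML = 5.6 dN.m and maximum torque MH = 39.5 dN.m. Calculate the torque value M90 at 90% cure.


M90 = ML + 0.9 * (MH - ML)
M90 = 5.6 + 0.9 * (39.5 - 5.6)
M90 = 5.6 + 0.9 * 33.9
M90 = 36.11 dN.m

36.11 dN.m


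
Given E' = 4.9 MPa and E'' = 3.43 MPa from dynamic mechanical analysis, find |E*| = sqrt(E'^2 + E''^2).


|E*| = sqrt(E'^2 + E''^2)
= sqrt(4.9^2 + 3.43^2)
= sqrt(24.0100 + 11.7649)
= 5.981 MPa

5.981 MPa


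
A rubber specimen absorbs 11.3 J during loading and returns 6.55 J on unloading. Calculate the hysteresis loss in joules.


Hysteresis loss = loading - unloading
= 11.3 - 6.55
= 4.75 J

4.75 J


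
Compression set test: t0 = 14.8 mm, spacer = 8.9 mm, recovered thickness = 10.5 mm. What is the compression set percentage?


CS = (t0 - recovered) / (t0 - ts) * 100
= (14.8 - 10.5) / (14.8 - 8.9) * 100
= 4.3 / 5.9 * 100
= 72.9%

72.9%


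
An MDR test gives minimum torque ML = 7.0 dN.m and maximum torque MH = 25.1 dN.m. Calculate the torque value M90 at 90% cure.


M90 = ML + 0.9 * (MH - ML)
M90 = 7.0 + 0.9 * (25.1 - 7.0)
M90 = 7.0 + 0.9 * 18.1
M90 = 23.29 dN.m

23.29 dN.m


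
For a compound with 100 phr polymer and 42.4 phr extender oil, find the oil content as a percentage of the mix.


Oil % = oil / (100 + oil) * 100
= 42.4 / (100 + 42.4) * 100
= 42.4 / 142.4 * 100
= 29.78%

29.78%


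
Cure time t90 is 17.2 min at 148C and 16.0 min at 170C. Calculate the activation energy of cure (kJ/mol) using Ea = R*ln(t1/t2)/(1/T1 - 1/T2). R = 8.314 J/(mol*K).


T1 = 421.15 K, T2 = 443.15 K
1/T1 - 1/T2 = 1.1788e-04
ln(t1/t2) = ln(17.2/16.0) = 0.0723
Ea = 8.314 * 0.0723 / 1.1788e-04 = 5100.7882 J/mol
Ea = 5.1 kJ/mol

5.1 kJ/mol


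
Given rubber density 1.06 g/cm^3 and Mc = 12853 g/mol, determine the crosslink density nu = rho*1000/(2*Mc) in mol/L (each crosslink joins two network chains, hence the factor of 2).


nu = rho * 1000 / (2 * Mc)
nu = 1.06 * 1000 / (2 * 12853)
nu = 1060.0 / 25706
nu = 0.0412 mol/L

0.0412 mol/L


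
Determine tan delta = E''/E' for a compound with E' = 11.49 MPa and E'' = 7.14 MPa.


tan delta = E'' / E'
= 7.14 / 11.49
= 0.6214

tan delta = 0.6214


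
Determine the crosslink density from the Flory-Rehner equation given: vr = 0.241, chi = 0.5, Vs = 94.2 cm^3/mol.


ln(1 - vr) = ln(1 - 0.241) = -0.2758
Numerator = -((-0.2758) + 0.241 + 0.5 * 0.241^2) = 0.0057
Denominator = 94.2 * (0.241^(1/3) - 0.241/2) = 47.2704
nu = 0.0057 / 47.2704 = 1.2086e-04 mol/cm^3

1.2086e-04 mol/cm^3


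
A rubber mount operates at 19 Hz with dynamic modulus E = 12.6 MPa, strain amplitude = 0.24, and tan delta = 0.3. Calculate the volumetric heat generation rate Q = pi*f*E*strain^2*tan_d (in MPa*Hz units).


Q = pi * f * E * strain^2 * tan_d
= pi * 19 * 12.6 * 0.24^2 * 0.3
= pi * 19 * 12.6 * 0.0576 * 0.3
= 12.9962

Q = 12.9962


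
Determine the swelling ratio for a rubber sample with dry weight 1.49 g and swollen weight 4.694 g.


Q = W_swollen / W_dry
Q = 4.694 / 1.49
Q = 3.15

Q = 3.15


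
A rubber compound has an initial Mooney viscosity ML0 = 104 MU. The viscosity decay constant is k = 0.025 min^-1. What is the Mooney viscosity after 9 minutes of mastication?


ML = ML0 * exp(-k * t)
ML = 104 * exp(-0.025 * 9)
ML = 104 * 0.7985
ML = 83.05 MU

83.05 MU


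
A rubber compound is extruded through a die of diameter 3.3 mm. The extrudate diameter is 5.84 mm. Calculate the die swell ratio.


Die swell ratio = D_extrudate / D_die
= 5.84 / 3.3
= 1.77

Die swell = 1.77


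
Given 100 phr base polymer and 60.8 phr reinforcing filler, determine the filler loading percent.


Filler % = filler / (rubber + filler) * 100
= 60.8 / (100 + 60.8) * 100
= 60.8 / 160.8 * 100
= 37.81%

37.81%


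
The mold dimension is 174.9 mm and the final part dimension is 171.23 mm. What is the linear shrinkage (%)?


Shrinkage = (mold - part) / mold * 100
= (174.9 - 171.23) / 174.9 * 100
= 3.67 / 174.9 * 100
= 2.1%

2.1%


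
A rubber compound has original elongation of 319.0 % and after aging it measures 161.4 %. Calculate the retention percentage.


Retention = aged / original * 100
= 161.4 / 319.0 * 100
= 50.6%

50.6%


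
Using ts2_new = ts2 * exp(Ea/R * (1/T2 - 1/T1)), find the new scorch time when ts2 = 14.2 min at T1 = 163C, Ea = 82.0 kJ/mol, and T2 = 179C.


Convert temperatures: T1 = 163 + 273.15 = 436.15 K, T2 = 179 + 273.15 = 452.15 K
ts2_new = 14.2 * exp(82000 / 8.314 * (1/452.15 - 1/436.15))
1/T2 - 1/T1 = -8.1134e-05
ts2_new = 6.38 min

6.38 min


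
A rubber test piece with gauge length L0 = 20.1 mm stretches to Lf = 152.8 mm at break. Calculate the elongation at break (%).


Elongation = (Lf - L0) / L0 * 100
= (152.8 - 20.1) / 20.1 * 100
= 132.7 / 20.1 * 100
= 660.2%

660.2%


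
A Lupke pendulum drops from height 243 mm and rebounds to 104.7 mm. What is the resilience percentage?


Resilience = h_rebound / h_drop * 100
= 104.7 / 243 * 100
= 43.1%

43.1%


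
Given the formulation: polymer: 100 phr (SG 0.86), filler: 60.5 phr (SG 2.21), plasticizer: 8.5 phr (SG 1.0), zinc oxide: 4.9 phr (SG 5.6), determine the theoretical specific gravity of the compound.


Sum of weights = 173.9
Volume contributions:
  polymer: 100/0.86 = 116.2791
  filler: 60.5/2.21 = 27.3756
  plasticizer: 8.5/1.0 = 8.5000
  zinc oxide: 4.9/5.6 = 0.8750
Sum of volumes = 153.0296
SG = 173.9 / 153.0296 = 1.136

SG = 1.136


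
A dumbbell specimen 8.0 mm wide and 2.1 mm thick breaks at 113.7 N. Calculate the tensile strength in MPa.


Area = width * thickness = 8.0 * 2.1 = 16.8 mm^2
TS = force / area = 113.7 / 16.8 = 6.77 MPa

6.77 MPa


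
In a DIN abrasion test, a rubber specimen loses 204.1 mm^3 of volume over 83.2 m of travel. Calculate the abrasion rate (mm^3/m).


Rate = volume_loss / distance
= 204.1 / 83.2
= 2.453 mm^3/m

2.453 mm^3/m


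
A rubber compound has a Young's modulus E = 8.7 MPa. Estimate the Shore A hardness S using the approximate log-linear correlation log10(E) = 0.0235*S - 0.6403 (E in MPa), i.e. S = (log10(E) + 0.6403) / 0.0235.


log10(E) = 0.0235*S - 0.6403  =>  S = (log10(E) + 0.6403) / 0.0235
log10(8.7) = 0.939519
S = (0.939519 + 0.6403) / 0.0235 = 1.579819 / 0.0235
S = 67.2

Shore A = 67.2


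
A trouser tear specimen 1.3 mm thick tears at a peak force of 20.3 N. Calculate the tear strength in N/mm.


Tear strength = force / thickness
= 20.3 / 1.3
= 15.62 N/mm

15.62 N/mm


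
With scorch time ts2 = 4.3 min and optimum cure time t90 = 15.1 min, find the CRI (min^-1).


CRI = 100 / (t90 - ts2)
= 100 / (15.1 - 4.3)
= 100 / 10.8
= 9.26 min^-1

9.26 min^-1


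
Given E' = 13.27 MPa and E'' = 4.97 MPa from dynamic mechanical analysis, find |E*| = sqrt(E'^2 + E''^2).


|E*| = sqrt(E'^2 + E''^2)
= sqrt(13.27^2 + 4.97^2)
= sqrt(176.0929 + 24.7009)
= 14.17 MPa

14.17 MPa


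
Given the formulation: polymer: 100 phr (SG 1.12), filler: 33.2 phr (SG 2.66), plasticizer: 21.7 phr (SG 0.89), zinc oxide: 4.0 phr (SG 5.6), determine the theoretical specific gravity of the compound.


Sum of weights = 158.9
Volume contributions:
  polymer: 100/1.12 = 89.2857
  filler: 33.2/2.66 = 12.4812
  plasticizer: 21.7/0.89 = 24.3820
  zinc oxide: 4.0/5.6 = 0.7143
Sum of volumes = 126.8632
SG = 158.9 / 126.8632 = 1.253

SG = 1.253


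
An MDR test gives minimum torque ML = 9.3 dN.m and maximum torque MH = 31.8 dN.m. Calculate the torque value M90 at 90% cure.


M90 = ML + 0.9 * (MH - ML)
M90 = 9.3 + 0.9 * (31.8 - 9.3)
M90 = 9.3 + 0.9 * 22.5
M90 = 29.55 dN.m

29.55 dN.m


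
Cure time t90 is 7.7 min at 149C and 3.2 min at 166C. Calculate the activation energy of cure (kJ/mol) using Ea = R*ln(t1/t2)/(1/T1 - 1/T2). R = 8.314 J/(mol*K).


T1 = 422.15 K, T2 = 439.15 K
1/T1 - 1/T2 = 9.1700e-05
ln(t1/t2) = ln(7.7/3.2) = 0.8781
Ea = 8.314 * 0.8781 / 9.1700e-05 = 79610.3771 J/mol
Ea = 79.61 kJ/mol

79.61 kJ/mol


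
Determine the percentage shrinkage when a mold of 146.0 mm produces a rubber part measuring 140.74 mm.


Shrinkage = (mold - part) / mold * 100
= (146.0 - 140.74) / 146.0 * 100
= 5.26 / 146.0 * 100
= 3.6%

3.6%


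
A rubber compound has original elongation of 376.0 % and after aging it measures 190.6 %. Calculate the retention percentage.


Retention = aged / original * 100
= 190.6 / 376.0 * 100
= 50.7%

50.7%


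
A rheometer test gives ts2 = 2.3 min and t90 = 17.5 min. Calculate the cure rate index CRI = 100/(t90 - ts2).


CRI = 100 / (t90 - ts2)
= 100 / (17.5 - 2.3)
= 100 / 15.2
= 6.58 min^-1

6.58 min^-1


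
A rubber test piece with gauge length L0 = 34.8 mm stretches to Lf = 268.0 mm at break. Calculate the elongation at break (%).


Elongation = (Lf - L0) / L0 * 100
= (268.0 - 34.8) / 34.8 * 100
= 233.2 / 34.8 * 100
= 670.1%

670.1%


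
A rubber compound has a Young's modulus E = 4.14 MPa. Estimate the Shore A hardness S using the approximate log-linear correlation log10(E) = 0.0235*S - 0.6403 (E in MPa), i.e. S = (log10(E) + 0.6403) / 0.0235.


log10(E) = 0.0235*S - 0.6403  =>  S = (log10(E) + 0.6403) / 0.0235
log10(4.14) = 0.617000
S = (0.617000 + 0.6403) / 0.0235 = 1.257300 / 0.0235
S = 53.5

Shore A = 53.5


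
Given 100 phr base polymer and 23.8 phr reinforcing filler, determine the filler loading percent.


Filler % = filler / (rubber + filler) * 100
= 23.8 / (100 + 23.8) * 100
= 23.8 / 123.8 * 100
= 19.22%

19.22%


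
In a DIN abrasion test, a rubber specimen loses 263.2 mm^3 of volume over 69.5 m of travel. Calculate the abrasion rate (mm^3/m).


Rate = volume_loss / distance
= 263.2 / 69.5
= 3.787 mm^3/m

3.787 mm^3/m


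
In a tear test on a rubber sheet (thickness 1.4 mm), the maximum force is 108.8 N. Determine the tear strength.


Tear strength = force / thickness
= 108.8 / 1.4
= 77.71 N/mm

77.71 N/mm


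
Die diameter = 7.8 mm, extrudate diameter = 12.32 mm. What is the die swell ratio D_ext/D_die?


Die swell ratio = D_extrudate / D_die
= 12.32 / 7.8
= 1.579

Die swell = 1.579


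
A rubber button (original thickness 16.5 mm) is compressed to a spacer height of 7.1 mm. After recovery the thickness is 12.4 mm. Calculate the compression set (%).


CS = (t0 - recovered) / (t0 - ts) * 100
= (16.5 - 12.4) / (16.5 - 7.1) * 100
= 4.1 / 9.4 * 100
= 43.6%

43.6%


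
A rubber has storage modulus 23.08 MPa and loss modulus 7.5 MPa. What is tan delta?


tan delta = E'' / E'
= 7.5 / 23.08
= 0.325

tan delta = 0.325


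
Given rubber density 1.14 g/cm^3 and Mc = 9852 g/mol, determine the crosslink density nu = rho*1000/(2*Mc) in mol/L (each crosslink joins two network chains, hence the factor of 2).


nu = rho * 1000 / (2 * Mc)
nu = 1.14 * 1000 / (2 * 9852)
nu = 1140.0 / 19704
nu = 0.0579 mol/L

0.0579 mol/L


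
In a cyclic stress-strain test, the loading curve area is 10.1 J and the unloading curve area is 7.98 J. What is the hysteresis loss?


Hysteresis loss = loading - unloading
= 10.1 - 7.98
= 2.12 J

2.12 J


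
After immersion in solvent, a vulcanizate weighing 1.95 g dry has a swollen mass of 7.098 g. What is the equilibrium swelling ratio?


Q = W_swollen / W_dry
Q = 7.098 / 1.95
Q = 3.64

Q = 3.64


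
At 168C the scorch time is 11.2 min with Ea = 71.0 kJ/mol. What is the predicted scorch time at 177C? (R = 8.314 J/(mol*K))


Convert temperatures: T1 = 168 + 273.15 = 441.15 K, T2 = 177 + 273.15 = 450.15 K
ts2_new = 11.2 * exp(71000 / 8.314 * (1/450.15 - 1/441.15))
1/T2 - 1/T1 = -4.5321e-05
ts2_new = 7.61 min

7.61 min


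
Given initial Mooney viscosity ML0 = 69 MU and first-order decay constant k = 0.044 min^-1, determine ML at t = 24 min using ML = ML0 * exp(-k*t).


ML = ML0 * exp(-k * t)
ML = 69 * exp(-0.044 * 24)
ML = 69 * 0.3478
ML = 24.0 MU

24.0 MU


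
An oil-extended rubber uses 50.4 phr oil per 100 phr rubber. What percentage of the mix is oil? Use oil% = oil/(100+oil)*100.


Oil % = oil / (100 + oil) * 100
= 50.4 / (100 + 50.4) * 100
= 50.4 / 150.4 * 100
= 33.51%

33.51%


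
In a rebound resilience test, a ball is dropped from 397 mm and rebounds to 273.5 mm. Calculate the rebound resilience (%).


Resilience = h_rebound / h_drop * 100
= 273.5 / 397 * 100
= 68.9%

68.9%


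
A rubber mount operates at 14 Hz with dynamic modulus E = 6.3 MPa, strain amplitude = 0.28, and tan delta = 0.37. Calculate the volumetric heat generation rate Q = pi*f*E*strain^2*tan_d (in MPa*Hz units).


Q = pi * f * E * strain^2 * tan_d
= pi * 14 * 6.3 * 0.28^2 * 0.37
= pi * 14 * 6.3 * 0.0784 * 0.37
= 8.0378

Q = 8.0378


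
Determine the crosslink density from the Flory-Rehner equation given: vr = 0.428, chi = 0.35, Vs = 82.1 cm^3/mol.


ln(1 - vr) = ln(1 - 0.428) = -0.5586
Numerator = -((-0.5586) + 0.428 + 0.35 * 0.428^2) = 0.0665
Denominator = 82.1 * (0.428^(1/3) - 0.428/2) = 44.3022
nu = 0.0665 / 44.3022 = 0.0015 mol/cm^3

0.0015 mol/cm^3


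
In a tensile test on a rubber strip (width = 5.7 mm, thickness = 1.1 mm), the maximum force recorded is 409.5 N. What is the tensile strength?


Area = width * thickness = 5.7 * 1.1 = 6.27 mm^2
TS = force / area = 409.5 / 6.27 = 65.31 MPa

65.31 MPa


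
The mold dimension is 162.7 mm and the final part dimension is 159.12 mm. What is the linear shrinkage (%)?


Shrinkage = (mold - part) / mold * 100
= (162.7 - 159.12) / 162.7 * 100
= 3.58 / 162.7 * 100
= 2.2%

2.2%


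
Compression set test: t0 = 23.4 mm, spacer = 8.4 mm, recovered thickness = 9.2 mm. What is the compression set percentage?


CS = (t0 - recovered) / (t0 - ts) * 100
= (23.4 - 9.2) / (23.4 - 8.4) * 100
= 14.2 / 15.0 * 100
= 94.7%

94.7%


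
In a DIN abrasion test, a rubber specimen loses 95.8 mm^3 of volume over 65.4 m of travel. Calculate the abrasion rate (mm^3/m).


Rate = volume_loss / distance
= 95.8 / 65.4
= 1.465 mm^3/m

1.465 mm^3/m


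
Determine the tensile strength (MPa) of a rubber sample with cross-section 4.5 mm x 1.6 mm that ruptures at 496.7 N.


Area = width * thickness = 4.5 * 1.6 = 7.2 mm^2
TS = force / area = 496.7 / 7.2 = 68.99 MPa

68.99 MPa


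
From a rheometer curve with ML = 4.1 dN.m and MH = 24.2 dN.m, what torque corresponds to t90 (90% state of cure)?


M90 = ML + 0.9 * (MH - ML)
M90 = 4.1 + 0.9 * (24.2 - 4.1)
M90 = 4.1 + 0.9 * 20.1
M90 = 22.19 dN.m

22.19 dN.m


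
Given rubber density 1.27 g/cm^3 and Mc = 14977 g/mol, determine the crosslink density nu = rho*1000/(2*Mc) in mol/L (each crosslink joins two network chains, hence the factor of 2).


nu = rho * 1000 / (2 * Mc)
nu = 1.27 * 1000 / (2 * 14977)
nu = 1270.0 / 29954
nu = 0.0424 mol/L

0.0424 mol/L


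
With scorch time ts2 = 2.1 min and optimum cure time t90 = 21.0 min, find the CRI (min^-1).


CRI = 100 / (t90 - ts2)
= 100 / (21.0 - 2.1)
= 100 / 18.9
= 5.29 min^-1

5.29 min^-1


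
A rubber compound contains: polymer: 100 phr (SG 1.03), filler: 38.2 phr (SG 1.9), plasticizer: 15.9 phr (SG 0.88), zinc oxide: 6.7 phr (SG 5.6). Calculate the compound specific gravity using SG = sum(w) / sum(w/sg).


Sum of weights = 160.8
Volume contributions:
  polymer: 100/1.03 = 97.0874
  filler: 38.2/1.9 = 20.1053
  plasticizer: 15.9/0.88 = 18.0682
  zinc oxide: 6.7/5.6 = 1.1964
Sum of volumes = 136.4573
SG = 160.8 / 136.4573 = 1.178

SG = 1.178


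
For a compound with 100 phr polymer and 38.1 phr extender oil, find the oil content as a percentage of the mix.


Oil % = oil / (100 + oil) * 100
= 38.1 / (100 + 38.1) * 100
= 38.1 / 138.1 * 100
= 27.59%

27.59%


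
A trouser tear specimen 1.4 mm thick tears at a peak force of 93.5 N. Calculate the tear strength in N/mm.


Tear strength = force / thickness
= 93.5 / 1.4
= 66.79 N/mm

66.79 N/mm


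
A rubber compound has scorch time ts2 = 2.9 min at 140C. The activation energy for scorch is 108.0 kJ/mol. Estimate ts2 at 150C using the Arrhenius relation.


Convert temperatures: T1 = 140 + 273.15 = 413.15 K, T2 = 150 + 273.15 = 423.15 K
ts2_new = 2.9 * exp(108000 / 8.314 * (1/423.15 - 1/413.15))
1/T2 - 1/T1 = -5.7200e-05
ts2_new = 1.38 min

1.38 min


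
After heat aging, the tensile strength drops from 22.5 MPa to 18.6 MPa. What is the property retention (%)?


Retention = aged / original * 100
= 18.6 / 22.5 * 100
= 82.7%

82.7%


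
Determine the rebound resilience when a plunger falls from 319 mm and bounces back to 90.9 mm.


Resilience = h_rebound / h_drop * 100
= 90.9 / 319 * 100
= 28.5%

28.5%


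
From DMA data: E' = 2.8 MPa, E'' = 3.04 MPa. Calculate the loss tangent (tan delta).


tan delta = E'' / E'
= 3.04 / 2.8
= 1.0857

tan delta = 1.0857


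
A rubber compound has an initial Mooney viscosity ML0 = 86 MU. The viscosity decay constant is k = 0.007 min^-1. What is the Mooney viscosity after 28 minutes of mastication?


ML = ML0 * exp(-k * t)
ML = 86 * exp(-0.007 * 28)
ML = 86 * 0.8220
ML = 70.69 MU

70.69 MU


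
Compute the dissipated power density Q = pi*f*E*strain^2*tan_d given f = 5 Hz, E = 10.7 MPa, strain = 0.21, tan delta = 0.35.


Q = pi * f * E * strain^2 * tan_d
= pi * 5 * 10.7 * 0.21^2 * 0.35
= pi * 5 * 10.7 * 0.0441 * 0.35
= 2.5942

Q = 2.5942


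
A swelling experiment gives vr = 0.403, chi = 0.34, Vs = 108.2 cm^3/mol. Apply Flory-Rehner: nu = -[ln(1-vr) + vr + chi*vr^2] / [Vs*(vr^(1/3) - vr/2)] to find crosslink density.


ln(1 - vr) = ln(1 - 0.403) = -0.5158
Numerator = -((-0.5158) + 0.403 + 0.34 * 0.403^2) = 0.0576
Denominator = 108.2 * (0.403^(1/3) - 0.403/2) = 58.1190
nu = 0.0576 / 58.1190 = 9.9140e-04 mol/cm^3

9.9140e-04 mol/cm^3


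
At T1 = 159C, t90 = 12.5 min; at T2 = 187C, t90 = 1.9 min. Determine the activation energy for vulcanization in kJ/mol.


T1 = 432.15 K, T2 = 460.15 K
1/T1 - 1/T2 = 1.4081e-04
ln(t1/t2) = ln(12.5/1.9) = 1.8839
Ea = 8.314 * 1.8839 / 1.4081e-04 = 111234.1037 J/mol
Ea = 111.23 kJ/mol

111.23 kJ/mol


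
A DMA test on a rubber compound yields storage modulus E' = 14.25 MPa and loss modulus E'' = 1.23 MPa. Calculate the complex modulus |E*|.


|E*| = sqrt(E'^2 + E''^2)
= sqrt(14.25^2 + 1.23^2)
= sqrt(203.0625 + 1.5129)
= 14.303 MPa

14.303 MPa


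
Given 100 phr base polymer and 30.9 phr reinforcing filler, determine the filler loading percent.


Filler % = filler / (rubber + filler) * 100
= 30.9 / (100 + 30.9) * 100
= 30.9 / 130.9 * 100
= 23.61%

23.61%
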